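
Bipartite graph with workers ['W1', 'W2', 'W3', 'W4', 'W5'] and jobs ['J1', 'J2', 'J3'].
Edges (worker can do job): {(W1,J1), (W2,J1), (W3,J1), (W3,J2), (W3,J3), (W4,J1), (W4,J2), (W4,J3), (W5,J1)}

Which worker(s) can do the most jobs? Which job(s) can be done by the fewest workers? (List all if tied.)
Most versatile: W3, W4 (3 jobs); Least covered: J2, J3 (2 workers)

Worker degrees (jobs they can do): W1:1, W2:1, W3:3, W4:3, W5:1
Job degrees (workers who can do it): J1:5, J2:2, J3:2

Maximum worker degree is 3, achieved by: W3, W4
Minimum job degree is 2, achieved by: J2, J3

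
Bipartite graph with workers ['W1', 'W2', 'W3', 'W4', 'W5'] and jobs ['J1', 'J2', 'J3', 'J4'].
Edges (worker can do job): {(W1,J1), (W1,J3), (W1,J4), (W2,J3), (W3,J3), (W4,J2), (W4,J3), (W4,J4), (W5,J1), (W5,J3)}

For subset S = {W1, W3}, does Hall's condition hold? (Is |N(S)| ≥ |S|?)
Yes: |N(S)| = 3, |S| = 2

Subset S = {W1, W3}
Neighbors N(S) = {J1, J3, J4}

|N(S)| = 3, |S| = 2
Hall's condition: |N(S)| ≥ |S| is satisfied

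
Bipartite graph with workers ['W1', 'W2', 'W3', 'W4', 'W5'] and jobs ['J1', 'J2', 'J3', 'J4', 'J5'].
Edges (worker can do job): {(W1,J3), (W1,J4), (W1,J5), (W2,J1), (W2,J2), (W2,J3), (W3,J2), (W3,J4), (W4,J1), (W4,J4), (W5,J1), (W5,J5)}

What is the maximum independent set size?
Maximum independent set = 5

By König's theorem:
- Min vertex cover = Max matching = 5
- Max independent set = Total vertices - Min vertex cover
- Max independent set = 10 - 5 = 5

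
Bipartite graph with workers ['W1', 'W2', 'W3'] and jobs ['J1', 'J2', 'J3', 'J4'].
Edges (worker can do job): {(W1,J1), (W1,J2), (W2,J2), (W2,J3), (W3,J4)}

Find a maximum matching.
Matching: {(W1,J1), (W2,J2), (W3,J4)}

Maximum matching (size 3):
  W1 → J1
  W2 → J2
  W3 → J4

Each worker is assigned to at most one job, and each job to at most one worker.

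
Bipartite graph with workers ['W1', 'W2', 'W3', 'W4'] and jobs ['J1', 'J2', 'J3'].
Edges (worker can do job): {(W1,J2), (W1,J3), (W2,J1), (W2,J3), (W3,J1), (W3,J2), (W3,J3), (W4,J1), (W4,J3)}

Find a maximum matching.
Matching: {(W1,J2), (W3,J3), (W4,J1)}

Maximum matching (size 3):
  W1 → J2
  W3 → J3
  W4 → J1

Each worker is assigned to at most one job, and each job to at most one worker.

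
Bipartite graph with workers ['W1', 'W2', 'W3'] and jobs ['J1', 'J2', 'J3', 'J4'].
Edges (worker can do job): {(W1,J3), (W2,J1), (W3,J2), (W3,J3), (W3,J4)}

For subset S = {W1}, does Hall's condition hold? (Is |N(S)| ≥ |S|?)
Yes: |N(S)| = 1, |S| = 1

Subset S = {W1}
Neighbors N(S) = {J3}

|N(S)| = 1, |S| = 1
Hall's condition: |N(S)| ≥ |S| is satisfied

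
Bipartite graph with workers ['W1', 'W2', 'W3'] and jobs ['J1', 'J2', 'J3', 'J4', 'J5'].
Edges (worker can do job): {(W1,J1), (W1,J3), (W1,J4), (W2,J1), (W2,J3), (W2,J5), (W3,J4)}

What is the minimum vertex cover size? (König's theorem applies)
Minimum vertex cover size = 3

By König's theorem: in bipartite graphs,
min vertex cover = max matching = 3

Maximum matching has size 3, so minimum vertex cover also has size 3.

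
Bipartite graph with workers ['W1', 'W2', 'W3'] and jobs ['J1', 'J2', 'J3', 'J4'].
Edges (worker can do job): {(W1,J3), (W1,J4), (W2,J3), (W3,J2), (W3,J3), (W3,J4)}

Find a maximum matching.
Matching: {(W1,J4), (W2,J3), (W3,J2)}

Maximum matching (size 3):
  W1 → J4
  W2 → J3
  W3 → J2

Each worker is assigned to at most one job, and each job to at most one worker.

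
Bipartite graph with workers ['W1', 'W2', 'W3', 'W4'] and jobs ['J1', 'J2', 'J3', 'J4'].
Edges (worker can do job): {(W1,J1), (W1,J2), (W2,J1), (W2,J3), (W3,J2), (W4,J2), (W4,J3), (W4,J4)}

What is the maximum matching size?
Maximum matching size = 4

Maximum matching: {(W1,J1), (W2,J3), (W3,J2), (W4,J4)}
Size: 4

This assigns 4 workers to 4 distinct jobs.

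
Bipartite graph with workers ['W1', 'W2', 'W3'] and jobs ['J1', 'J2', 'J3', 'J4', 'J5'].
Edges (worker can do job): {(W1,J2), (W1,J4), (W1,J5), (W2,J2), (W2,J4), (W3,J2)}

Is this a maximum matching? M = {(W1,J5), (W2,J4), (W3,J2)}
Yes, size 3 is maximum

Proposed matching has size 3.
Maximum matching size for this graph: 3.

This is a maximum matching.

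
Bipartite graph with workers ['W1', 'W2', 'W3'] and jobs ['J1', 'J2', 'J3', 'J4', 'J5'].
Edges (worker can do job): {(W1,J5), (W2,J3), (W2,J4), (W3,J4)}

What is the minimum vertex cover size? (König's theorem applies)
Minimum vertex cover size = 3

By König's theorem: in bipartite graphs,
min vertex cover = max matching = 3

Maximum matching has size 3, so minimum vertex cover also has size 3.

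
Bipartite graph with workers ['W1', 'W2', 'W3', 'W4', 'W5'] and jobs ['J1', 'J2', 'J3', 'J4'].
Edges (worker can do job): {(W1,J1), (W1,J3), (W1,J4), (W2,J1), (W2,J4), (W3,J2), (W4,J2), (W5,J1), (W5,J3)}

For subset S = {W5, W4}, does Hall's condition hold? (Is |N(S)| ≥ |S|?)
Yes: |N(S)| = 3, |S| = 2

Subset S = {W5, W4}
Neighbors N(S) = {J1, J2, J3}

|N(S)| = 3, |S| = 2
Hall's condition: |N(S)| ≥ |S| is satisfied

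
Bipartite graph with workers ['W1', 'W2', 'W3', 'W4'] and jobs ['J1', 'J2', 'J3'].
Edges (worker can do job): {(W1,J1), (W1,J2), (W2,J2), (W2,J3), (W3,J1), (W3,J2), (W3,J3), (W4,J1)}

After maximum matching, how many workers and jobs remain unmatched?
Unmatched: 1 workers, 0 jobs

Maximum matching size: 3
Workers: 4 total, 3 matched, 1 unmatched
Jobs: 3 total, 3 matched, 0 unmatched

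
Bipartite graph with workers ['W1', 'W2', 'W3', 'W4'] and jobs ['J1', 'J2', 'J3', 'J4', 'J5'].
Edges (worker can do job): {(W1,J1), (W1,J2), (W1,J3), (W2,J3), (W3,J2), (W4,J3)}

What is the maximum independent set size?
Maximum independent set = 6

By König's theorem:
- Min vertex cover = Max matching = 3
- Max independent set = Total vertices - Min vertex cover
- Max independent set = 9 - 3 = 6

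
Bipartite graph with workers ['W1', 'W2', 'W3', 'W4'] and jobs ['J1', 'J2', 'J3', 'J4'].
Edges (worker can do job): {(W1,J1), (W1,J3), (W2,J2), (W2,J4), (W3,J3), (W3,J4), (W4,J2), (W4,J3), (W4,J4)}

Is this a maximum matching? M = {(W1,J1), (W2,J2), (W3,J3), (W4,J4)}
Yes, size 4 is maximum

Proposed matching has size 4.
Maximum matching size for this graph: 4.

This is a maximum matching.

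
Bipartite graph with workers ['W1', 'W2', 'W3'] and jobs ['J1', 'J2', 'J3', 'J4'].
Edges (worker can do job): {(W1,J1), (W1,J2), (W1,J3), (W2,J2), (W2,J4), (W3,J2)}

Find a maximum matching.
Matching: {(W1,J1), (W2,J4), (W3,J2)}

Maximum matching (size 3):
  W1 → J1
  W2 → J4
  W3 → J2

Each worker is assigned to at most one job, and each job to at most one worker.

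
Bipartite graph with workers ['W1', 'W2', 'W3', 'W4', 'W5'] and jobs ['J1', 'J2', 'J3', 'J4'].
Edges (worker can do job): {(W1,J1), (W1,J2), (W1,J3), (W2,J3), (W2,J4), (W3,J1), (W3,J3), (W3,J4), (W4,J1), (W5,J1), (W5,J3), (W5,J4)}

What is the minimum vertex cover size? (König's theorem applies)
Minimum vertex cover size = 4

By König's theorem: in bipartite graphs,
min vertex cover = max matching = 4

Maximum matching has size 4, so minimum vertex cover also has size 4.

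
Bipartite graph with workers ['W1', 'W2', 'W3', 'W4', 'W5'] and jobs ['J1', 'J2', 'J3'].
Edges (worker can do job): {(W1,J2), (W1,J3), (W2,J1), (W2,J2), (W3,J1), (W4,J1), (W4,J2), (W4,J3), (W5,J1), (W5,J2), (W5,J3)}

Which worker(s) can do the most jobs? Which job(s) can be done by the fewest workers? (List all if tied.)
Most versatile: W4, W5 (3 jobs); Least covered: J3 (3 workers)

Worker degrees (jobs they can do): W1:2, W2:2, W3:1, W4:3, W5:3
Job degrees (workers who can do it): J1:4, J2:4, J3:3

Maximum worker degree is 3, achieved by: W4, W5
Minimum job degree is 3, achieved by: J3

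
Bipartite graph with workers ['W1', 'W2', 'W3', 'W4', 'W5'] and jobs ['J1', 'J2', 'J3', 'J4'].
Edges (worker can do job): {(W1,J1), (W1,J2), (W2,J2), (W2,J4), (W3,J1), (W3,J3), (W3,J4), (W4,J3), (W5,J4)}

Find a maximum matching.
Matching: {(W1,J1), (W2,J2), (W3,J4), (W4,J3)}

Maximum matching (size 4):
  W1 → J1
  W2 → J2
  W3 → J4
  W4 → J3

Each worker is assigned to at most one job, and each job to at most one worker.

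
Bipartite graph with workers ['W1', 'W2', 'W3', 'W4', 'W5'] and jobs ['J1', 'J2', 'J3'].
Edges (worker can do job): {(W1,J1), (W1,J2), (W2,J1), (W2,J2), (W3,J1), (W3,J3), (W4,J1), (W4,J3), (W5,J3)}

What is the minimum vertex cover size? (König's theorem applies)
Minimum vertex cover size = 3

By König's theorem: in bipartite graphs,
min vertex cover = max matching = 3

Maximum matching has size 3, so minimum vertex cover also has size 3.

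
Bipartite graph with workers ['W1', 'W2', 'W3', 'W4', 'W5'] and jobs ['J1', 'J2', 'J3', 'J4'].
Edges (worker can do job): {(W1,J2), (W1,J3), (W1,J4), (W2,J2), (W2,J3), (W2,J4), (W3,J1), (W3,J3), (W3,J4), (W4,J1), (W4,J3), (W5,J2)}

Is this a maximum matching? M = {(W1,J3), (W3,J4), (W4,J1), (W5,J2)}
Yes, size 4 is maximum

Proposed matching has size 4.
Maximum matching size for this graph: 4.

This is a maximum matching.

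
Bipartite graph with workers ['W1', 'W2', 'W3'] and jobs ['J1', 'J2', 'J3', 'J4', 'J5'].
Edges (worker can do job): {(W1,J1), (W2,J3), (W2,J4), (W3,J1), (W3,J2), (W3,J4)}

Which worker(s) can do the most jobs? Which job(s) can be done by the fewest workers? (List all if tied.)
Most versatile: W3 (3 jobs); Least covered: J5 (0 workers)

Worker degrees (jobs they can do): W1:1, W2:2, W3:3
Job degrees (workers who can do it): J1:2, J2:1, J3:1, J4:2, J5:0

Maximum worker degree is 3, achieved by: W3
Minimum job degree is 0, achieved by: J5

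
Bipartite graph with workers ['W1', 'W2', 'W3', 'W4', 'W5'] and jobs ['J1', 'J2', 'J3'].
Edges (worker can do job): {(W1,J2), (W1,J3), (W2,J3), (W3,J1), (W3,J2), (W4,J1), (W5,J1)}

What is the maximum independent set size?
Maximum independent set = 5

By König's theorem:
- Min vertex cover = Max matching = 3
- Max independent set = Total vertices - Min vertex cover
- Max independent set = 8 - 3 = 5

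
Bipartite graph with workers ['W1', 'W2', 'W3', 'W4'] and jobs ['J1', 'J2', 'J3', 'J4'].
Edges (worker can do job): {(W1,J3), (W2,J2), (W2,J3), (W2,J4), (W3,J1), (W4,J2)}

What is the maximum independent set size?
Maximum independent set = 4

By König's theorem:
- Min vertex cover = Max matching = 4
- Max independent set = Total vertices - Min vertex cover
- Max independent set = 8 - 4 = 4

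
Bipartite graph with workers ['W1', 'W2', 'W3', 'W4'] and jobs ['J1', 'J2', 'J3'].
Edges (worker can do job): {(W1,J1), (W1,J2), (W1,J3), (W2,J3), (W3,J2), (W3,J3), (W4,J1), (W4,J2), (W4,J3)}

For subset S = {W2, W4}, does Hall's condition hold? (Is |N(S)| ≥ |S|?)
Yes: |N(S)| = 3, |S| = 2

Subset S = {W2, W4}
Neighbors N(S) = {J1, J2, J3}

|N(S)| = 3, |S| = 2
Hall's condition: |N(S)| ≥ |S| is satisfied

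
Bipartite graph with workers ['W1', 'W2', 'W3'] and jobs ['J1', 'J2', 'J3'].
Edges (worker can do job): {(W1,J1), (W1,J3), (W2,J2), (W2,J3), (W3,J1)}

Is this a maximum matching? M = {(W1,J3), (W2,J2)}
No, size 2 is not maximum

Proposed matching has size 2.
Maximum matching size for this graph: 3.

This is NOT maximum - can be improved to size 3.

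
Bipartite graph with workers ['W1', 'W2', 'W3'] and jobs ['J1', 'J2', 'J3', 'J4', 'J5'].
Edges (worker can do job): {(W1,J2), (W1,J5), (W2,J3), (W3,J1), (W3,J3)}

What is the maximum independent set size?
Maximum independent set = 5

By König's theorem:
- Min vertex cover = Max matching = 3
- Max independent set = Total vertices - Min vertex cover
- Max independent set = 8 - 3 = 5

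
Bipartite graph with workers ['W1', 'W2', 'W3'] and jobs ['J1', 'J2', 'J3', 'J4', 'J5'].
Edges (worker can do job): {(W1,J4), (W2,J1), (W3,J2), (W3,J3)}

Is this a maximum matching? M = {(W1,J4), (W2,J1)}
No, size 2 is not maximum

Proposed matching has size 2.
Maximum matching size for this graph: 3.

This is NOT maximum - can be improved to size 3.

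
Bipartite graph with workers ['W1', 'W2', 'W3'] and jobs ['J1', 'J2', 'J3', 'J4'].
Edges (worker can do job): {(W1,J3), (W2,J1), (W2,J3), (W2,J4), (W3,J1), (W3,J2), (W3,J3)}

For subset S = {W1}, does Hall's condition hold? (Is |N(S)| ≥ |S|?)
Yes: |N(S)| = 1, |S| = 1

Subset S = {W1}
Neighbors N(S) = {J3}

|N(S)| = 1, |S| = 1
Hall's condition: |N(S)| ≥ |S| is satisfied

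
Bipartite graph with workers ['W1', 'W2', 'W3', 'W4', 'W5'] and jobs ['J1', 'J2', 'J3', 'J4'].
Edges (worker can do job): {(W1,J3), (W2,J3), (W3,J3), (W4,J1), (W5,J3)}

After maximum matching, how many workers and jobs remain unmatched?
Unmatched: 3 workers, 2 jobs

Maximum matching size: 2
Workers: 5 total, 2 matched, 3 unmatched
Jobs: 4 total, 2 matched, 2 unmatched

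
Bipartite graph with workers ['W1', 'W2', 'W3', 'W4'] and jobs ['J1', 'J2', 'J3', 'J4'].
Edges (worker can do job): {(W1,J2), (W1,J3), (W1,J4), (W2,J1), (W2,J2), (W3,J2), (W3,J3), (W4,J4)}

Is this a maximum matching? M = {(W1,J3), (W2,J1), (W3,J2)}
No, size 3 is not maximum

Proposed matching has size 3.
Maximum matching size for this graph: 4.

This is NOT maximum - can be improved to size 4.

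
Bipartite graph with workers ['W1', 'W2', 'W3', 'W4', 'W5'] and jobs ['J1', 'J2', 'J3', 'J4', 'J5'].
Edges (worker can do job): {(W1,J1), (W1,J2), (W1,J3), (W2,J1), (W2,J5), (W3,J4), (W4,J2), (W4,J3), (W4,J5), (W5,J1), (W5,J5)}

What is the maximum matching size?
Maximum matching size = 5

Maximum matching: {(W1,J3), (W2,J1), (W3,J4), (W4,J2), (W5,J5)}
Size: 5

This assigns 5 workers to 5 distinct jobs.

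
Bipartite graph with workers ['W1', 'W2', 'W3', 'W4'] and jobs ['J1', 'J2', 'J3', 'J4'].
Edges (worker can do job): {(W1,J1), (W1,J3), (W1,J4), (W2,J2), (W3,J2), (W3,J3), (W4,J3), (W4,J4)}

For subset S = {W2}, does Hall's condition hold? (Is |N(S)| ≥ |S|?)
Yes: |N(S)| = 1, |S| = 1

Subset S = {W2}
Neighbors N(S) = {J2}

|N(S)| = 1, |S| = 1
Hall's condition: |N(S)| ≥ |S| is satisfied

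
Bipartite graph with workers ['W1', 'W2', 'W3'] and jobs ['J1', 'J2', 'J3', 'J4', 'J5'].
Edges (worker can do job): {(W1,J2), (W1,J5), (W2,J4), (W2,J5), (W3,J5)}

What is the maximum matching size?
Maximum matching size = 3

Maximum matching: {(W1,J2), (W2,J4), (W3,J5)}
Size: 3

This assigns 3 workers to 3 distinct jobs.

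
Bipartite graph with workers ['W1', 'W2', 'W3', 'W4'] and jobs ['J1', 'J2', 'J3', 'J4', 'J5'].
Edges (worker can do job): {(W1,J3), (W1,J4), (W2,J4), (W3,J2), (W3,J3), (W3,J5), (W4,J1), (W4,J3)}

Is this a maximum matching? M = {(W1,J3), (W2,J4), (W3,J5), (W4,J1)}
Yes, size 4 is maximum

Proposed matching has size 4.
Maximum matching size for this graph: 4.

This is a maximum matching.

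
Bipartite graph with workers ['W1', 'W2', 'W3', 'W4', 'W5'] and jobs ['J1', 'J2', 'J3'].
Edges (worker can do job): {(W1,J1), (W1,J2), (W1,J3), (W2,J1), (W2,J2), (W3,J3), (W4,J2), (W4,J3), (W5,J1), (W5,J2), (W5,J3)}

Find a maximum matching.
Matching: {(W1,J1), (W3,J3), (W5,J2)}

Maximum matching (size 3):
  W1 → J1
  W3 → J3
  W5 → J2

Each worker is assigned to at most one job, and each job to at most one worker.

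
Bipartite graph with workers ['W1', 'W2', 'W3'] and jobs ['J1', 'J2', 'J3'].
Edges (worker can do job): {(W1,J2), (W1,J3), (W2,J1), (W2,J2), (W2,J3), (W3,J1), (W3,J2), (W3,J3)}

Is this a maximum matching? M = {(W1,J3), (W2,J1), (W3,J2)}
Yes, size 3 is maximum

Proposed matching has size 3.
Maximum matching size for this graph: 3.

This is a maximum matching.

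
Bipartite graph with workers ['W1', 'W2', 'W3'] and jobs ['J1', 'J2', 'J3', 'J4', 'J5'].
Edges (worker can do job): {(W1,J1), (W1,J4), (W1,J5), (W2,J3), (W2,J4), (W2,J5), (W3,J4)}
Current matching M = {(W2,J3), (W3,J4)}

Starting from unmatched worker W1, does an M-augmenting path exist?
Yes: W1 → J1

An M-augmenting path alternates non-matching / matching edges, starting and ending at unmatched vertices.
Path: W1 → J1
(J1 is unmatched in M, so the path is augmenting.)
Flipping edges along this path would increase |M| from 2 to 3.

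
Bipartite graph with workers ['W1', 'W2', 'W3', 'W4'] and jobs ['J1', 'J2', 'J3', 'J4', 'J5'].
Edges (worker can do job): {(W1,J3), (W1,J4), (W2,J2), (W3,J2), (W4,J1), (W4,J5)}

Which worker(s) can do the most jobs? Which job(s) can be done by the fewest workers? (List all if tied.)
Most versatile: W1, W4 (2 jobs); Least covered: J1, J3, J4, J5 (1 workers)

Worker degrees (jobs they can do): W1:2, W2:1, W3:1, W4:2
Job degrees (workers who can do it): J1:1, J2:2, J3:1, J4:1, J5:1

Maximum worker degree is 2, achieved by: W1, W4
Minimum job degree is 1, achieved by: J1, J3, J4, J5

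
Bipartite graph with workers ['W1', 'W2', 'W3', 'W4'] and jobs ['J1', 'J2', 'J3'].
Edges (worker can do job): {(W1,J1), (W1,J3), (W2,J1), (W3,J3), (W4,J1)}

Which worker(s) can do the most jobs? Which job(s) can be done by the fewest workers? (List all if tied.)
Most versatile: W1 (2 jobs); Least covered: J2 (0 workers)

Worker degrees (jobs they can do): W1:2, W2:1, W3:1, W4:1
Job degrees (workers who can do it): J1:3, J2:0, J3:2

Maximum worker degree is 2, achieved by: W1
Minimum job degree is 0, achieved by: J2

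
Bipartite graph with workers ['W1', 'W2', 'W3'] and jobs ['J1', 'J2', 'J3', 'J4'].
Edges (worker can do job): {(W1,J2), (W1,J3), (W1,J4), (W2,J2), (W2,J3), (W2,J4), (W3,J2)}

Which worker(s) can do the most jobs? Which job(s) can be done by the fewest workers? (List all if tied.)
Most versatile: W1, W2 (3 jobs); Least covered: J1 (0 workers)

Worker degrees (jobs they can do): W1:3, W2:3, W3:1
Job degrees (workers who can do it): J1:0, J2:3, J3:2, J4:2

Maximum worker degree is 3, achieved by: W1, W2
Minimum job degree is 0, achieved by: J1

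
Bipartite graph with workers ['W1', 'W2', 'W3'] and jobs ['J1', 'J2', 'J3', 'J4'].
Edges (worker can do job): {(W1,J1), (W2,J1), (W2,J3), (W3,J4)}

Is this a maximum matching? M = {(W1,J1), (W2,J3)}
No, size 2 is not maximum

Proposed matching has size 2.
Maximum matching size for this graph: 3.

This is NOT maximum - can be improved to size 3.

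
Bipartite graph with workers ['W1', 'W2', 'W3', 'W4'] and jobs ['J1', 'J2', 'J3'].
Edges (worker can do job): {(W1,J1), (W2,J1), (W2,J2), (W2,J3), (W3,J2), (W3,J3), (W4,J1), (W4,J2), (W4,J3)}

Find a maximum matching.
Matching: {(W1,J1), (W3,J3), (W4,J2)}

Maximum matching (size 3):
  W1 → J1
  W3 → J3
  W4 → J2

Each worker is assigned to at most one job, and each job to at most one worker.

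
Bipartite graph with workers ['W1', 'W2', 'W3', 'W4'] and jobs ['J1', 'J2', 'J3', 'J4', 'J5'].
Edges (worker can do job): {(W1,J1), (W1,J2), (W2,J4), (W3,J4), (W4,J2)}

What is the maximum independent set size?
Maximum independent set = 6

By König's theorem:
- Min vertex cover = Max matching = 3
- Max independent set = Total vertices - Min vertex cover
- Max independent set = 9 - 3 = 6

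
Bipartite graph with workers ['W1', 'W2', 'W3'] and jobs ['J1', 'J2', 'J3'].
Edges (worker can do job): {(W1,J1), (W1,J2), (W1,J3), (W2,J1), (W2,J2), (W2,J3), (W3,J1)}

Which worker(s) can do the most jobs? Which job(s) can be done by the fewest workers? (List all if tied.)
Most versatile: W1, W2 (3 jobs); Least covered: J2, J3 (2 workers)

Worker degrees (jobs they can do): W1:3, W2:3, W3:1
Job degrees (workers who can do it): J1:3, J2:2, J3:2

Maximum worker degree is 3, achieved by: W1, W2
Minimum job degree is 2, achieved by: J2, J3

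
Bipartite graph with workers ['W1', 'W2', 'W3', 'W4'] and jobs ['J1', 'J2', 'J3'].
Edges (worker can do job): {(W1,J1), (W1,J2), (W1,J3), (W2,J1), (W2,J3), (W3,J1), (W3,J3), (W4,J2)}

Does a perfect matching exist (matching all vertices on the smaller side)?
Yes, perfect matching exists (size 3)

Perfect matching: {(W1,J3), (W3,J1), (W4,J2)}
All 3 vertices on the smaller side are matched.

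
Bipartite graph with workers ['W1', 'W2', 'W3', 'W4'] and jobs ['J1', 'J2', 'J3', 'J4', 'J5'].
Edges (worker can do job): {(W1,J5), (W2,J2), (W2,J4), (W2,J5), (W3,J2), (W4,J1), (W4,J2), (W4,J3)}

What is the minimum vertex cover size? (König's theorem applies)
Minimum vertex cover size = 4

By König's theorem: in bipartite graphs,
min vertex cover = max matching = 4

Maximum matching has size 4, so minimum vertex cover also has size 4.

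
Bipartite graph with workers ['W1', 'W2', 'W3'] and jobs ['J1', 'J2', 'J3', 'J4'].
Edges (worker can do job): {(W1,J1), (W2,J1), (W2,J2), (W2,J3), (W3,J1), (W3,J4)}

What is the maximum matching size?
Maximum matching size = 3

Maximum matching: {(W1,J1), (W2,J2), (W3,J4)}
Size: 3

This assigns 3 workers to 3 distinct jobs.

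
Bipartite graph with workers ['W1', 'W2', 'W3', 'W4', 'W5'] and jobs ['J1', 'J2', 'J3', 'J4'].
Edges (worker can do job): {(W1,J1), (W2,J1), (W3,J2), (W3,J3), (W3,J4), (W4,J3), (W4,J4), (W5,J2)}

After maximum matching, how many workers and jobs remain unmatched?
Unmatched: 1 workers, 0 jobs

Maximum matching size: 4
Workers: 5 total, 4 matched, 1 unmatched
Jobs: 4 total, 4 matched, 0 unmatched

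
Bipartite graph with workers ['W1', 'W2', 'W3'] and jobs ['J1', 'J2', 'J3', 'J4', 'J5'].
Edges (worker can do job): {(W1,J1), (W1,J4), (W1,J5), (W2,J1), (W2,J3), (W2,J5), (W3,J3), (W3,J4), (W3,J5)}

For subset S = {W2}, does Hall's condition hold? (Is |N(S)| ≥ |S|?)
Yes: |N(S)| = 3, |S| = 1

Subset S = {W2}
Neighbors N(S) = {J1, J3, J5}

|N(S)| = 3, |S| = 1
Hall's condition: |N(S)| ≥ |S| is satisfied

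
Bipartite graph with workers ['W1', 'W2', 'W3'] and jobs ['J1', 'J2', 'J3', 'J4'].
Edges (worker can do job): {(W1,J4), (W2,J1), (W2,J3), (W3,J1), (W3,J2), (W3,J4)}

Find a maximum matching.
Matching: {(W1,J4), (W2,J3), (W3,J1)}

Maximum matching (size 3):
  W1 → J4
  W2 → J3
  W3 → J1

Each worker is assigned to at most one job, and each job to at most one worker.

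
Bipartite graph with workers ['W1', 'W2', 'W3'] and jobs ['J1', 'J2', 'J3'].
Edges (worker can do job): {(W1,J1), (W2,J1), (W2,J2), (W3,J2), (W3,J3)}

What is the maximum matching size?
Maximum matching size = 3

Maximum matching: {(W1,J1), (W2,J2), (W3,J3)}
Size: 3

This assigns 3 workers to 3 distinct jobs.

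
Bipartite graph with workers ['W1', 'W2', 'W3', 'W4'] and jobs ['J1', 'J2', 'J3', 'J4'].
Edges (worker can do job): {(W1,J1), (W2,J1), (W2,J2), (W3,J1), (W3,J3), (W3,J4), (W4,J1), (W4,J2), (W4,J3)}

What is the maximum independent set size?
Maximum independent set = 4

By König's theorem:
- Min vertex cover = Max matching = 4
- Max independent set = Total vertices - Min vertex cover
- Max independent set = 8 - 4 = 4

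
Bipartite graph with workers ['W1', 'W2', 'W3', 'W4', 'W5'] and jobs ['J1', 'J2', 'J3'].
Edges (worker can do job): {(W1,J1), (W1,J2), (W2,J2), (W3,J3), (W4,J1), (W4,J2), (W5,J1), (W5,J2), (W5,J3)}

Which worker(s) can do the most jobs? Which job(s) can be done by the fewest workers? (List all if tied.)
Most versatile: W5 (3 jobs); Least covered: J3 (2 workers)

Worker degrees (jobs they can do): W1:2, W2:1, W3:1, W4:2, W5:3
Job degrees (workers who can do it): J1:3, J2:4, J3:2

Maximum worker degree is 3, achieved by: W5
Minimum job degree is 2, achieved by: J3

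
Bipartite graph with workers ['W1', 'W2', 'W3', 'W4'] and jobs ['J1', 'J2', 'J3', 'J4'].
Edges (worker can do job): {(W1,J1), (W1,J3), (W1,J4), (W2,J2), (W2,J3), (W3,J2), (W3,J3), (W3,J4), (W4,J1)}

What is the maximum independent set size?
Maximum independent set = 4

By König's theorem:
- Min vertex cover = Max matching = 4
- Max independent set = Total vertices - Min vertex cover
- Max independent set = 8 - 4 = 4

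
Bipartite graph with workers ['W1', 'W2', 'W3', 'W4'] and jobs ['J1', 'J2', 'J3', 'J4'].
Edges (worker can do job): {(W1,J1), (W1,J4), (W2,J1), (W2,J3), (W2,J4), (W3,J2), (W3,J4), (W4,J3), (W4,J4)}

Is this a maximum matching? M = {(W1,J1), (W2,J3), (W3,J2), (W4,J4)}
Yes, size 4 is maximum

Proposed matching has size 4.
Maximum matching size for this graph: 4.

This is a maximum matching.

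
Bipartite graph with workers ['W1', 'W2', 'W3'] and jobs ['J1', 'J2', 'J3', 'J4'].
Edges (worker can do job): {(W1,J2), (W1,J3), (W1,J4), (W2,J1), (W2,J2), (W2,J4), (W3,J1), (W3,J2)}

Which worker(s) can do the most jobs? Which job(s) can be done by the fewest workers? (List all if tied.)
Most versatile: W1, W2 (3 jobs); Least covered: J3 (1 workers)

Worker degrees (jobs they can do): W1:3, W2:3, W3:2
Job degrees (workers who can do it): J1:2, J2:3, J3:1, J4:2

Maximum worker degree is 3, achieved by: W1, W2
Minimum job degree is 1, achieved by: J3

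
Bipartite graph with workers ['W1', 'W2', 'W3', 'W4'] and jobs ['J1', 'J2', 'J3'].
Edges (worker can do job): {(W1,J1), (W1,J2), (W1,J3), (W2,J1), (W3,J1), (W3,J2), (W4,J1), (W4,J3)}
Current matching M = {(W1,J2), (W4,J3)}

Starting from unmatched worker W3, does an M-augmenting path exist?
Yes: W3 → J1

An M-augmenting path alternates non-matching / matching edges, starting and ending at unmatched vertices.
Path: W3 → J1
(J1 is unmatched in M, so the path is augmenting.)
Flipping edges along this path would increase |M| from 2 to 3.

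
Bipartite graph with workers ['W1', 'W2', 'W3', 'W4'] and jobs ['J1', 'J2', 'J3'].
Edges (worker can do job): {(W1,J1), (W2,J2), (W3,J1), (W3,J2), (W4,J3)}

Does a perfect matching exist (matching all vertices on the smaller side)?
Yes, perfect matching exists (size 3)

Perfect matching: {(W2,J2), (W3,J1), (W4,J3)}
All 3 vertices on the smaller side are matched.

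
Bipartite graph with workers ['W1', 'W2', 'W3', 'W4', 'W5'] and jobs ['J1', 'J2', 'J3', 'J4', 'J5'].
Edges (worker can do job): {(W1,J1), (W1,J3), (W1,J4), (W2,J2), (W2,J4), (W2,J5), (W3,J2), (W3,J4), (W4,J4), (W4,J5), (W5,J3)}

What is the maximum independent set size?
Maximum independent set = 5

By König's theorem:
- Min vertex cover = Max matching = 5
- Max independent set = Total vertices - Min vertex cover
- Max independent set = 10 - 5 = 5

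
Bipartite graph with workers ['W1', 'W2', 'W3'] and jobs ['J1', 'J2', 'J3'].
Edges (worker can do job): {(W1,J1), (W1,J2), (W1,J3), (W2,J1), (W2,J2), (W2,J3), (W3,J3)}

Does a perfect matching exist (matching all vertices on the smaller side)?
Yes, perfect matching exists (size 3)

Perfect matching: {(W1,J1), (W2,J2), (W3,J3)}
All 3 vertices on the smaller side are matched.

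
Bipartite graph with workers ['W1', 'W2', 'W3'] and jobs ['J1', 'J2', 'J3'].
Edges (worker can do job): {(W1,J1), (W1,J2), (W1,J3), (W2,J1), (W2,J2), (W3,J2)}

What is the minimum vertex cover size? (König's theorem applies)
Minimum vertex cover size = 3

By König's theorem: in bipartite graphs,
min vertex cover = max matching = 3

Maximum matching has size 3, so minimum vertex cover also has size 3.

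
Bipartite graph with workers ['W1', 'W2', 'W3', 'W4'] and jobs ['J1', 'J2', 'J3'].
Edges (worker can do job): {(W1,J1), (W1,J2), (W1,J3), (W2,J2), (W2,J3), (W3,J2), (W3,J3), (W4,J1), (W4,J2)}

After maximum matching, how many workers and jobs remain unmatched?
Unmatched: 1 workers, 0 jobs

Maximum matching size: 3
Workers: 4 total, 3 matched, 1 unmatched
Jobs: 3 total, 3 matched, 0 unmatched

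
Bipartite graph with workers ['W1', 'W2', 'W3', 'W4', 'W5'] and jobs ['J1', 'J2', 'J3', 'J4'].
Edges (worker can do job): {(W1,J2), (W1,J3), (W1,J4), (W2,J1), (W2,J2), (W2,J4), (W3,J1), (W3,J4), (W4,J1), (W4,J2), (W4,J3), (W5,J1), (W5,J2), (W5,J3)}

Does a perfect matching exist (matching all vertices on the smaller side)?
Yes, perfect matching exists (size 4)

Perfect matching: {(W1,J2), (W3,J4), (W4,J3), (W5,J1)}
All 4 vertices on the smaller side are matched.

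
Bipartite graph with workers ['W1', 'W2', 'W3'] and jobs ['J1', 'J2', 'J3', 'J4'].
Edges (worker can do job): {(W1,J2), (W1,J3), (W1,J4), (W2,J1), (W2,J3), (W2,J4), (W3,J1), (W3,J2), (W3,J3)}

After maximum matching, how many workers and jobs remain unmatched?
Unmatched: 0 workers, 1 jobs

Maximum matching size: 3
Workers: 3 total, 3 matched, 0 unmatched
Jobs: 4 total, 3 matched, 1 unmatched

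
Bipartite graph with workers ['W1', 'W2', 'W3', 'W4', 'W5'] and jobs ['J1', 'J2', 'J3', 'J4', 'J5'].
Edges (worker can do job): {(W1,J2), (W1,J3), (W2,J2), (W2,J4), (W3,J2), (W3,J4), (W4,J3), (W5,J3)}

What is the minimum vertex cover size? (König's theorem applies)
Minimum vertex cover size = 3

By König's theorem: in bipartite graphs,
min vertex cover = max matching = 3

Maximum matching has size 3, so minimum vertex cover also has size 3.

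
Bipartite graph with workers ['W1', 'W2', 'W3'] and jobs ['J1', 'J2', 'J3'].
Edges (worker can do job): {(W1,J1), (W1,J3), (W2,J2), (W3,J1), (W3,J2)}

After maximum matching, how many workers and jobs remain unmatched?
Unmatched: 0 workers, 0 jobs

Maximum matching size: 3
Workers: 3 total, 3 matched, 0 unmatched
Jobs: 3 total, 3 matched, 0 unmatched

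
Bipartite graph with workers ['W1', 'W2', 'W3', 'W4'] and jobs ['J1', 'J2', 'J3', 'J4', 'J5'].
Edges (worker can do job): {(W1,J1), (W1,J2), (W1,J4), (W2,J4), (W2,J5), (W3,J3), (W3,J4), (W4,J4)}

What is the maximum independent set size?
Maximum independent set = 5

By König's theorem:
- Min vertex cover = Max matching = 4
- Max independent set = Total vertices - Min vertex cover
- Max independent set = 9 - 4 = 5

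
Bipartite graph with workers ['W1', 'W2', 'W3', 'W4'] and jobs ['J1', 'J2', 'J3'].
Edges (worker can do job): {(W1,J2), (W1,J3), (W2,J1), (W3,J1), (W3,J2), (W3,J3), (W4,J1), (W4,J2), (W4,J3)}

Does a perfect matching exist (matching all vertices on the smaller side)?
Yes, perfect matching exists (size 3)

Perfect matching: {(W1,J3), (W3,J1), (W4,J2)}
All 3 vertices on the smaller side are matched.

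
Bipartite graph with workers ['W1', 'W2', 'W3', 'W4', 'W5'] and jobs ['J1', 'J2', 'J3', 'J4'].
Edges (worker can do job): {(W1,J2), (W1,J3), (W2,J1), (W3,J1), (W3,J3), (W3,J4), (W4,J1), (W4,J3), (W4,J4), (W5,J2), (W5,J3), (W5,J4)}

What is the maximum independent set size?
Maximum independent set = 5

By König's theorem:
- Min vertex cover = Max matching = 4
- Max independent set = Total vertices - Min vertex cover
- Max independent set = 9 - 4 = 5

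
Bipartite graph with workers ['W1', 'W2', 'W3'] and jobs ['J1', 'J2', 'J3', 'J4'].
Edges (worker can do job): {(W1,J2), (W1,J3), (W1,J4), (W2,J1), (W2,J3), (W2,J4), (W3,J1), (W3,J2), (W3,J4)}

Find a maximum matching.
Matching: {(W1,J3), (W2,J4), (W3,J1)}

Maximum matching (size 3):
  W1 → J3
  W2 → J4
  W3 → J1

Each worker is assigned to at most one job, and each job to at most one worker.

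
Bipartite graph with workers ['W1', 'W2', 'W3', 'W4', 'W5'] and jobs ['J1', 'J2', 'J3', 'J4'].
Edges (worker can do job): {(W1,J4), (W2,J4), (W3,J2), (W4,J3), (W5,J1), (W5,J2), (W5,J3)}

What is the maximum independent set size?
Maximum independent set = 5

By König's theorem:
- Min vertex cover = Max matching = 4
- Max independent set = Total vertices - Min vertex cover
- Max independent set = 9 - 4 = 5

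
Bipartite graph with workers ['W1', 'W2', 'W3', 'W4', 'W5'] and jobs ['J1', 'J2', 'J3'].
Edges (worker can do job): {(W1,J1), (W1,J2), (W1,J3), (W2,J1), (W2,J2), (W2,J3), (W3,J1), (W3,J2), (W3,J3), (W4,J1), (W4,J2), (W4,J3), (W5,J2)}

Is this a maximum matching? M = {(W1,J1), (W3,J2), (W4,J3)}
Yes, size 3 is maximum

Proposed matching has size 3.
Maximum matching size for this graph: 3.

This is a maximum matching.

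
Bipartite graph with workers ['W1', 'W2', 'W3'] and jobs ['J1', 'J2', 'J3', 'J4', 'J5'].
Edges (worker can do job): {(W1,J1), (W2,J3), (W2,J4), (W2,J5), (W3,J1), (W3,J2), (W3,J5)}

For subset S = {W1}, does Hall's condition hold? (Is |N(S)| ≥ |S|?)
Yes: |N(S)| = 1, |S| = 1

Subset S = {W1}
Neighbors N(S) = {J1}

|N(S)| = 1, |S| = 1
Hall's condition: |N(S)| ≥ |S| is satisfied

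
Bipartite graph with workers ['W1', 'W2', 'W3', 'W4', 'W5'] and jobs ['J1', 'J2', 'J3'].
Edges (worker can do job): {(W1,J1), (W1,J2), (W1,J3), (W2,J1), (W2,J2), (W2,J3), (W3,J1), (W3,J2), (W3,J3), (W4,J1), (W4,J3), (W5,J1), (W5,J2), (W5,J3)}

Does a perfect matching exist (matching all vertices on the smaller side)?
Yes, perfect matching exists (size 3)

Perfect matching: {(W1,J2), (W3,J3), (W5,J1)}
All 3 vertices on the smaller side are matched.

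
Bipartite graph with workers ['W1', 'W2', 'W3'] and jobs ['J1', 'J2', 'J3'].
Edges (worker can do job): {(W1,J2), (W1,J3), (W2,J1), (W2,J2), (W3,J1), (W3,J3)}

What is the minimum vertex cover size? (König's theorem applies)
Minimum vertex cover size = 3

By König's theorem: in bipartite graphs,
min vertex cover = max matching = 3

Maximum matching has size 3, so minimum vertex cover also has size 3.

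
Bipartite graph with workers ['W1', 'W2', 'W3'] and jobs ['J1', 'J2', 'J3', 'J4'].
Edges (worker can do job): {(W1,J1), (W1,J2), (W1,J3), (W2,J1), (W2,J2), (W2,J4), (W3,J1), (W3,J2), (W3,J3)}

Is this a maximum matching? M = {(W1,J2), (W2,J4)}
No, size 2 is not maximum

Proposed matching has size 2.
Maximum matching size for this graph: 3.

This is NOT maximum - can be improved to size 3.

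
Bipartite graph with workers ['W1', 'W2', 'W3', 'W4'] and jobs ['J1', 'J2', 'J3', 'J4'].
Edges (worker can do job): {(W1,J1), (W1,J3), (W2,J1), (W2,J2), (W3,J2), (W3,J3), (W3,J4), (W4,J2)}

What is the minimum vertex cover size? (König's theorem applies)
Minimum vertex cover size = 4

By König's theorem: in bipartite graphs,
min vertex cover = max matching = 4

Maximum matching has size 4, so minimum vertex cover also has size 4.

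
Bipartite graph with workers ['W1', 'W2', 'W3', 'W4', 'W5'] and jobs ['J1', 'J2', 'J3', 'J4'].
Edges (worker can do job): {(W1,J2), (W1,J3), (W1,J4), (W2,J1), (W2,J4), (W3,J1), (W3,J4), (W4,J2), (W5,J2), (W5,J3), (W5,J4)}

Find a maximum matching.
Matching: {(W2,J1), (W3,J4), (W4,J2), (W5,J3)}

Maximum matching (size 4):
  W2 → J1
  W3 → J4
  W4 → J2
  W5 → J3

Each worker is assigned to at most one job, and each job to at most one worker.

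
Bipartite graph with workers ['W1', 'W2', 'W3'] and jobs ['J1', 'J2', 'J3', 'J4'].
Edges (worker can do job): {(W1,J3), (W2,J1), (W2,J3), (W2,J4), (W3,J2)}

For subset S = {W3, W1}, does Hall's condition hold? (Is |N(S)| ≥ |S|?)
Yes: |N(S)| = 2, |S| = 2

Subset S = {W3, W1}
Neighbors N(S) = {J2, J3}

|N(S)| = 2, |S| = 2
Hall's condition: |N(S)| ≥ |S| is satisfied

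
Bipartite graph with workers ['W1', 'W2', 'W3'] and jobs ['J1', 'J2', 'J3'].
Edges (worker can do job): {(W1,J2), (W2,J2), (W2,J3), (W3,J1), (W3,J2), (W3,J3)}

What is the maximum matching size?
Maximum matching size = 3

Maximum matching: {(W1,J2), (W2,J3), (W3,J1)}
Size: 3

This assigns 3 workers to 3 distinct jobs.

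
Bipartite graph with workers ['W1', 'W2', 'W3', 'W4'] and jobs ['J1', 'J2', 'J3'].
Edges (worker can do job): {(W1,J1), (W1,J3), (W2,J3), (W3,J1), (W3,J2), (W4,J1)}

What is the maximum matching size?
Maximum matching size = 3

Maximum matching: {(W1,J3), (W3,J2), (W4,J1)}
Size: 3

This assigns 3 workers to 3 distinct jobs.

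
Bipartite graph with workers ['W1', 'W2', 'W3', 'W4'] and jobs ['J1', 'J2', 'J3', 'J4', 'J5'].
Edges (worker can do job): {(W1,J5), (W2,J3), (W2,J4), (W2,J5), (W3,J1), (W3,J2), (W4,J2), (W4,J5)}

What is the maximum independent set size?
Maximum independent set = 5

By König's theorem:
- Min vertex cover = Max matching = 4
- Max independent set = Total vertices - Min vertex cover
- Max independent set = 9 - 4 = 5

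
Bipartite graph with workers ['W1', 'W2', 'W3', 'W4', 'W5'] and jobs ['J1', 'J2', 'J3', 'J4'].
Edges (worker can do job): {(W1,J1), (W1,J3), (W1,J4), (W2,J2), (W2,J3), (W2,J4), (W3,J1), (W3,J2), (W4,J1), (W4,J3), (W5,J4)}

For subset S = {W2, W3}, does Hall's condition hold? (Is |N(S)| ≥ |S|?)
Yes: |N(S)| = 4, |S| = 2

Subset S = {W2, W3}
Neighbors N(S) = {J1, J2, J3, J4}

|N(S)| = 4, |S| = 2
Hall's condition: |N(S)| ≥ |S| is satisfied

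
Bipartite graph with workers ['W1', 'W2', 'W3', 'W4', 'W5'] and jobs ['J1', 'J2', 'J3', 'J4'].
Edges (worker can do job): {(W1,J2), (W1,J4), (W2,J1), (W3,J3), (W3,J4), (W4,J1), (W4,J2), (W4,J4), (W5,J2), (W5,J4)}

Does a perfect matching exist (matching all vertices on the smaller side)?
Yes, perfect matching exists (size 4)

Perfect matching: {(W1,J4), (W3,J3), (W4,J1), (W5,J2)}
All 4 vertices on the smaller side are matched.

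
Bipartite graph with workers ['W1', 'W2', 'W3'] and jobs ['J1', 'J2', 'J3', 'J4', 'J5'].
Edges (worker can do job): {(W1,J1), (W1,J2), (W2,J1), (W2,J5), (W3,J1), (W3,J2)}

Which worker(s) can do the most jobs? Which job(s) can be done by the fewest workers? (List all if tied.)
Most versatile: W1, W2, W3 (2 jobs); Least covered: J3, J4 (0 workers)

Worker degrees (jobs they can do): W1:2, W2:2, W3:2
Job degrees (workers who can do it): J1:3, J2:2, J3:0, J4:0, J5:1

Maximum worker degree is 2, achieved by: W1, W2, W3
Minimum job degree is 0, achieved by: J3, J4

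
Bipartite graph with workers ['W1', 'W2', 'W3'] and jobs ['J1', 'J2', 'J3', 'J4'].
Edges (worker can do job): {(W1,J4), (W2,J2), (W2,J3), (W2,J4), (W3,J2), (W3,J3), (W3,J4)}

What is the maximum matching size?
Maximum matching size = 3

Maximum matching: {(W1,J4), (W2,J2), (W3,J3)}
Size: 3

This assigns 3 workers to 3 distinct jobs.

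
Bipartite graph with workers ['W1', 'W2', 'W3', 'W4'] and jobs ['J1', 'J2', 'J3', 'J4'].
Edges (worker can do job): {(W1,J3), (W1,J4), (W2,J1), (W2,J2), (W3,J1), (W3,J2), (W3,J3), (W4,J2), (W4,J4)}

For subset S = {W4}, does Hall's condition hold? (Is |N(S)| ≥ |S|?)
Yes: |N(S)| = 2, |S| = 1

Subset S = {W4}
Neighbors N(S) = {J2, J4}

|N(S)| = 2, |S| = 1
Hall's condition: |N(S)| ≥ |S| is satisfied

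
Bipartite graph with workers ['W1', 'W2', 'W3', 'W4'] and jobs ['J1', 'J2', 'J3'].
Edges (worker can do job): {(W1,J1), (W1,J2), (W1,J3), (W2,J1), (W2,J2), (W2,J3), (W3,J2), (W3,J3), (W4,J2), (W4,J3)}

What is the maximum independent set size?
Maximum independent set = 4

By König's theorem:
- Min vertex cover = Max matching = 3
- Max independent set = Total vertices - Min vertex cover
- Max independent set = 7 - 3 = 4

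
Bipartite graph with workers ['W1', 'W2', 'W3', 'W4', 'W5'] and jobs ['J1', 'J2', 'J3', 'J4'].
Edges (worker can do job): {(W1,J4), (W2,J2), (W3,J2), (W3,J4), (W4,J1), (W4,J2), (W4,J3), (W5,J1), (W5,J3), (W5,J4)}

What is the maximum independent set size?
Maximum independent set = 5

By König's theorem:
- Min vertex cover = Max matching = 4
- Max independent set = Total vertices - Min vertex cover
- Max independent set = 9 - 4 = 5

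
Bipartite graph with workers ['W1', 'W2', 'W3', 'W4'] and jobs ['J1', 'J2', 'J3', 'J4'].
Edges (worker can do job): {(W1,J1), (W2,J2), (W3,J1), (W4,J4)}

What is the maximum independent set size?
Maximum independent set = 5

By König's theorem:
- Min vertex cover = Max matching = 3
- Max independent set = Total vertices - Min vertex cover
- Max independent set = 8 - 3 = 5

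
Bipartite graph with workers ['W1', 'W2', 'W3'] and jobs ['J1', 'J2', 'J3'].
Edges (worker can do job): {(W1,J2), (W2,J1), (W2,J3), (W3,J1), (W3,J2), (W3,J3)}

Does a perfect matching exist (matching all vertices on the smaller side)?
Yes, perfect matching exists (size 3)

Perfect matching: {(W1,J2), (W2,J1), (W3,J3)}
All 3 vertices on the smaller side are matched.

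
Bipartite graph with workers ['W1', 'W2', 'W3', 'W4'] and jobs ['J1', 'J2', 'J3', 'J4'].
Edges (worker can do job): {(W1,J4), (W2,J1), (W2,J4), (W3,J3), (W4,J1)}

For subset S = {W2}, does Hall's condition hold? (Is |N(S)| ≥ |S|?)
Yes: |N(S)| = 2, |S| = 1

Subset S = {W2}
Neighbors N(S) = {J1, J4}

|N(S)| = 2, |S| = 1
Hall's condition: |N(S)| ≥ |S| is satisfied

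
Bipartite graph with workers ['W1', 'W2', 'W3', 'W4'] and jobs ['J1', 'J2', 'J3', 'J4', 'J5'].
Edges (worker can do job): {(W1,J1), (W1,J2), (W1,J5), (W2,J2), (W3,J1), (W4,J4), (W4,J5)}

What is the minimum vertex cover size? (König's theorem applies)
Minimum vertex cover size = 4

By König's theorem: in bipartite graphs,
min vertex cover = max matching = 4

Maximum matching has size 4, so minimum vertex cover also has size 4.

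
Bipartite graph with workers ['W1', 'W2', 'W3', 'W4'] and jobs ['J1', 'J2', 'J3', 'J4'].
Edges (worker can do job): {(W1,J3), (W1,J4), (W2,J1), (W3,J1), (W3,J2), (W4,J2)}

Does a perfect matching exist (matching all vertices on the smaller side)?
No, maximum matching has size 3 < 4

Maximum matching has size 3, need 4 for perfect matching.
Unmatched workers: ['W2']
Unmatched jobs: ['J3']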